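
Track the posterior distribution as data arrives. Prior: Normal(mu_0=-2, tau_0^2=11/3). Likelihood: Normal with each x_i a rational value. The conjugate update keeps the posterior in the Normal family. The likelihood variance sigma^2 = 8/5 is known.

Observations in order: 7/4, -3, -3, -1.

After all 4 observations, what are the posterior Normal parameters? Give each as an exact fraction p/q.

mu_0=-1347/976, tau_0^2=22/61

obs 1: x=7/4 → posterior Normal(193/316, 88/79)
obs 2: x=-3 → posterior Normal(-467/536, 44/67)
obs 3: x=-3 → posterior Normal(-161/108, 88/189)
obs 4: x=-1 → posterior Normal(-1347/976, 22/61)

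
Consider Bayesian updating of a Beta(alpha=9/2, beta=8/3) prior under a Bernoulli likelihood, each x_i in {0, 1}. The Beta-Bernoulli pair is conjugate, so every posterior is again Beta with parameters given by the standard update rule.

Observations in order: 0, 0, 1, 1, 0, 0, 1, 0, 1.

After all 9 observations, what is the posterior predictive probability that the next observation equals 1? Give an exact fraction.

obs 1: x=0 → posterior Beta(9/2, 11/3)
obs 2: x=0 → posterior Beta(9/2, 14/3)
obs 3: x=1 → posterior Beta(11/2, 14/3)
obs 4: x=1 → posterior Beta(13/2, 14/3)
obs 5: x=0 → posterior Beta(13/2, 17/3)
obs 6: x=0 → posterior Beta(13/2, 20/3)
obs 7: x=1 → posterior Beta(15/2, 20/3)
obs 8: x=0 → posterior Beta(15/2, 23/3)
obs 9: x=1 → posterior Beta(17/2, 23/3)

51/97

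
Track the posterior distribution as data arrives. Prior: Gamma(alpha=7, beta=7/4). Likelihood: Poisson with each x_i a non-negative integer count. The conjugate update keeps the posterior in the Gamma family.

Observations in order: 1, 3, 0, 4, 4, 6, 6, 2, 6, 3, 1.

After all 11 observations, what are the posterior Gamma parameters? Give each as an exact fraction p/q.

obs 1: x=1 → posterior Gamma(8, 11/4)
obs 2: x=3 → posterior Gamma(11, 15/4)
obs 3: x=0 → posterior Gamma(11, 19/4)
obs 4: x=4 → posterior Gamma(15, 23/4)
obs 5: x=4 → posterior Gamma(19, 27/4)
obs 6: x=6 → posterior Gamma(25, 31/4)
obs 7: x=6 → posterior Gamma(31, 35/4)
obs 8: x=2 → posterior Gamma(33, 39/4)
obs 9: x=6 → posterior Gamma(39, 43/4)
obs 10: x=3 → posterior Gamma(42, 47/4)
obs 11: x=1 → posterior Gamma(43, 51/4)

alpha=43, beta=51/4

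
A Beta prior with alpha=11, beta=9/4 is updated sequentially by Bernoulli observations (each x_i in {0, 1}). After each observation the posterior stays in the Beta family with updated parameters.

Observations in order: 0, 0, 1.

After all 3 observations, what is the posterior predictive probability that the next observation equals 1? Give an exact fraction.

48/65

obs 1: x=0 → posterior Beta(11, 13/4)
obs 2: x=0 → posterior Beta(11, 17/4)
obs 3: x=1 → posterior Beta(12, 17/4)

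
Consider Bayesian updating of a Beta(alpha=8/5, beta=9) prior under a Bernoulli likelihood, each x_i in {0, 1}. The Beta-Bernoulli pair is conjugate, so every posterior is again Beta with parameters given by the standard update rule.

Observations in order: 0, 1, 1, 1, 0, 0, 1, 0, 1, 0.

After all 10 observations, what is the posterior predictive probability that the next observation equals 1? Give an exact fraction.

33/103

obs 1: x=0 → posterior Beta(8/5, 10)
obs 2: x=1 → posterior Beta(13/5, 10)
obs 3: x=1 → posterior Beta(18/5, 10)
obs 4: x=1 → posterior Beta(23/5, 10)
obs 5: x=0 → posterior Beta(23/5, 11)
obs 6: x=0 → posterior Beta(23/5, 12)
obs 7: x=1 → posterior Beta(28/5, 12)
obs 8: x=0 → posterior Beta(28/5, 13)
obs 9: x=1 → posterior Beta(33/5, 13)
obs 10: x=0 → posterior Beta(33/5, 14)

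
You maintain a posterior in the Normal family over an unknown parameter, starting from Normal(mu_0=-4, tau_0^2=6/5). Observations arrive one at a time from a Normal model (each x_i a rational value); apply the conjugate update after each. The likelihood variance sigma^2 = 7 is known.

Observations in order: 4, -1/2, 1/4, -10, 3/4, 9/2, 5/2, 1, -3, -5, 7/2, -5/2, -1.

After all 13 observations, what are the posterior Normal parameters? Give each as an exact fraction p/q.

mu_0=-173/113, tau_0^2=42/113

obs 1: x=4 → posterior Normal(-116/41, 42/41)
obs 2: x=-1/2 → posterior Normal(-119/47, 42/47)
obs 3: x=1/4 → posterior Normal(-235/106, 42/53)
obs 4: x=-10 → posterior Normal(-355/118, 42/59)
obs 5: x=3/4 → posterior Normal(-173/65, 42/65)
obs 6: x=9/2 → posterior Normal(-146/71, 42/71)
obs 7: x=5/2 → posterior Normal(-131/77, 6/11)
obs 8: x=1 → posterior Normal(-125/83, 42/83)
obs 9: x=-3 → posterior Normal(-143/89, 42/89)
obs 10: x=-5 → posterior Normal(-173/95, 42/95)
obs 11: x=7/2 → posterior Normal(-152/101, 42/101)
obs 12: x=-5/2 → posterior Normal(-167/107, 42/107)
obs 13: x=-1 → posterior Normal(-173/113, 42/113)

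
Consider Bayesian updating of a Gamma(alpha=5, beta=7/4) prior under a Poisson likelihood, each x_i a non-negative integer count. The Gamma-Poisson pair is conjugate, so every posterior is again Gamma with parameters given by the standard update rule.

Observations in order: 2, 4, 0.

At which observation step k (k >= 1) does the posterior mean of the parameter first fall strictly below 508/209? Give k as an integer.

obs 1: x=2 → posterior Gamma(7, 11/4)
obs 2: x=4 → posterior Gamma(11, 15/4)
obs 3: x=0 → posterior Gamma(11, 19/4)

k = 3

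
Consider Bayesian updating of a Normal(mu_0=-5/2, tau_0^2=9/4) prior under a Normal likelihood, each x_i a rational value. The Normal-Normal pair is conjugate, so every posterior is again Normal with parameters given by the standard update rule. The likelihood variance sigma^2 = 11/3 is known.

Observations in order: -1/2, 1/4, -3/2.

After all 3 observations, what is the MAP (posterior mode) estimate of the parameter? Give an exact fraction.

-629/500

obs 1: x=-1/2 → posterior Normal(-247/142, 99/71)
obs 2: x=1/4 → posterior Normal(-467/392, 99/98)
obs 3: x=-3/2 → posterior Normal(-629/500, 99/125)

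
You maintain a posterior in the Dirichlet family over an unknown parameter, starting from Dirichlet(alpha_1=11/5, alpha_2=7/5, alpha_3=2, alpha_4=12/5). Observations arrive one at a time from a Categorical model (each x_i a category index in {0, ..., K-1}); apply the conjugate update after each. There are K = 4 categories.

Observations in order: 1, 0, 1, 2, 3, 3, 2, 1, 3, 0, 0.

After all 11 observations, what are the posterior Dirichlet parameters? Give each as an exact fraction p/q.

alpha_1=26/5, alpha_2=22/5, alpha_3=4, alpha_4=27/5

obs 1: x=1 → posterior Dirichlet(11/5, 12/5, 2, 12/5)
obs 2: x=0 → posterior Dirichlet(16/5, 12/5, 2, 12/5)
obs 3: x=1 → posterior Dirichlet(16/5, 17/5, 2, 12/5)
obs 4: x=2 → posterior Dirichlet(16/5, 17/5, 3, 12/5)
obs 5: x=3 → posterior Dirichlet(16/5, 17/5, 3, 17/5)
obs 6: x=3 → posterior Dirichlet(16/5, 17/5, 3, 22/5)
obs 7: x=2 → posterior Dirichlet(16/5, 17/5, 4, 22/5)
obs 8: x=1 → posterior Dirichlet(16/5, 22/5, 4, 22/5)
obs 9: x=3 → posterior Dirichlet(16/5, 22/5, 4, 27/5)
obs 10: x=0 → posterior Dirichlet(21/5, 22/5, 4, 27/5)
obs 11: x=0 → posterior Dirichlet(26/5, 22/5, 4, 27/5)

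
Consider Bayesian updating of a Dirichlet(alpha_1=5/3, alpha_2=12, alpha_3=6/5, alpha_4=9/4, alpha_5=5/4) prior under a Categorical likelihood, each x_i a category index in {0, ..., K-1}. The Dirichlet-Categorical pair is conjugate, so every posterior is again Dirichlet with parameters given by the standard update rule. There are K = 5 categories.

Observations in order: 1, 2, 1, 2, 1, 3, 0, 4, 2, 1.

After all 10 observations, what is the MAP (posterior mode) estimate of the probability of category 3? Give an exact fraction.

135/1402

obs 1: x=1 → posterior Dirichlet(5/3, 13, 6/5, 9/4, 5/4)
obs 2: x=2 → posterior Dirichlet(5/3, 13, 11/5, 9/4, 5/4)
obs 3: x=1 → posterior Dirichlet(5/3, 14, 11/5, 9/4, 5/4)
obs 4: x=2 → posterior Dirichlet(5/3, 14, 16/5, 9/4, 5/4)
obs 5: x=1 → posterior Dirichlet(5/3, 15, 16/5, 9/4, 5/4)
obs 6: x=3 → posterior Dirichlet(5/3, 15, 16/5, 13/4, 5/4)
obs 7: x=0 → posterior Dirichlet(8/3, 15, 16/5, 13/4, 5/4)
obs 8: x=4 → posterior Dirichlet(8/3, 15, 16/5, 13/4, 9/4)
obs 9: x=2 → posterior Dirichlet(8/3, 15, 21/5, 13/4, 9/4)
obs 10: x=1 → posterior Dirichlet(8/3, 16, 21/5, 13/4, 9/4)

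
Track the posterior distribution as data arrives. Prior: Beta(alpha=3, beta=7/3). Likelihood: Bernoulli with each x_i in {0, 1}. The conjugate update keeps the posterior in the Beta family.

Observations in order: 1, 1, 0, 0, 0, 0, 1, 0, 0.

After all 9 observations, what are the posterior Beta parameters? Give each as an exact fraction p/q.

alpha=6, beta=25/3

obs 1: x=1 → posterior Beta(4, 7/3)
obs 2: x=1 → posterior Beta(5, 7/3)
obs 3: x=0 → posterior Beta(5, 10/3)
obs 4: x=0 → posterior Beta(5, 13/3)
obs 5: x=0 → posterior Beta(5, 16/3)
obs 6: x=0 → posterior Beta(5, 19/3)
obs 7: x=1 → posterior Beta(6, 19/3)
obs 8: x=0 → posterior Beta(6, 22/3)
obs 9: x=0 → posterior Beta(6, 25/3)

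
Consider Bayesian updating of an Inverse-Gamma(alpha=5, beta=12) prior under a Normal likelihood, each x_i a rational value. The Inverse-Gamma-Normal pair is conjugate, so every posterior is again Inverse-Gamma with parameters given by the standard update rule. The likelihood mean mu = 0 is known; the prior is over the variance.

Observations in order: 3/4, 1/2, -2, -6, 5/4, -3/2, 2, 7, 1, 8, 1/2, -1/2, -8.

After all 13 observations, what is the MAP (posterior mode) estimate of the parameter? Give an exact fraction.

obs 1: x=3/4 → posterior Inverse-Gamma(11/2, 393/32)
obs 2: x=1/2 → posterior Inverse-Gamma(6, 397/32)
obs 3: x=-2 → posterior Inverse-Gamma(13/2, 461/32)
obs 4: x=-6 → posterior Inverse-Gamma(7, 1037/32)
obs 5: x=5/4 → posterior Inverse-Gamma(15/2, 531/16)
obs 6: x=-3/2 → posterior Inverse-Gamma(8, 549/16)
obs 7: x=2 → posterior Inverse-Gamma(17/2, 581/16)
obs 8: x=7 → posterior Inverse-Gamma(9, 973/16)
obs 9: x=1 → posterior Inverse-Gamma(19/2, 981/16)
obs 10: x=8 → posterior Inverse-Gamma(10, 1493/16)
obs 11: x=1/2 → posterior Inverse-Gamma(21/2, 1495/16)
obs 12: x=-1/2 → posterior Inverse-Gamma(11, 1497/16)
obs 13: x=-8 → posterior Inverse-Gamma(23/2, 2009/16)

2009/200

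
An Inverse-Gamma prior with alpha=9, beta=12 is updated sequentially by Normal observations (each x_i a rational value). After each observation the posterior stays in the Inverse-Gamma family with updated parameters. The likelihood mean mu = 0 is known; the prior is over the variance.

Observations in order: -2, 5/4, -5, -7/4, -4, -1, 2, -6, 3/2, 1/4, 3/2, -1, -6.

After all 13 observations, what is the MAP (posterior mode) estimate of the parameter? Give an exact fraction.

833/176

obs 1: x=-2 → posterior Inverse-Gamma(19/2, 14)
obs 2: x=5/4 → posterior Inverse-Gamma(10, 473/32)
obs 3: x=-5 → posterior Inverse-Gamma(21/2, 873/32)
obs 4: x=-7/4 → posterior Inverse-Gamma(11, 461/16)
obs 5: x=-4 → posterior Inverse-Gamma(23/2, 589/16)
obs 6: x=-1 → posterior Inverse-Gamma(12, 597/16)
obs 7: x=2 → posterior Inverse-Gamma(25/2, 629/16)
obs 8: x=-6 → posterior Inverse-Gamma(13, 917/16)
obs 9: x=3/2 → posterior Inverse-Gamma(27/2, 935/16)
obs 10: x=1/4 → posterior Inverse-Gamma(14, 1871/32)
obs 11: x=3/2 → posterior Inverse-Gamma(29/2, 1907/32)
obs 12: x=-1 → posterior Inverse-Gamma(15, 1923/32)
obs 13: x=-6 → posterior Inverse-Gamma(31/2, 2499/32)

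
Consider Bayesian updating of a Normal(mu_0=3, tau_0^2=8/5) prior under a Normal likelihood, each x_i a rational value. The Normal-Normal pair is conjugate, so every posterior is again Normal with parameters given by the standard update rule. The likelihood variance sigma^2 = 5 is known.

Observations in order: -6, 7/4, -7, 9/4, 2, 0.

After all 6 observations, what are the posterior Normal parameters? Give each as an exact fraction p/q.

mu_0=19/73, tau_0^2=40/73

obs 1: x=-6 → posterior Normal(9/11, 40/33)
obs 2: x=7/4 → posterior Normal(1, 40/41)
obs 3: x=-7 → posterior Normal(-15/49, 40/49)
obs 4: x=9/4 → posterior Normal(1/19, 40/57)
obs 5: x=2 → posterior Normal(19/65, 8/13)
obs 6: x=0 → posterior Normal(19/73, 40/73)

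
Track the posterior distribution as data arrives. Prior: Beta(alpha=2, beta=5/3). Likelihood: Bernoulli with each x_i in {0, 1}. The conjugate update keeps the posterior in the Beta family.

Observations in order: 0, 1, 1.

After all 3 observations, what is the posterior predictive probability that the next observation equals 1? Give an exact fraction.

obs 1: x=0 → posterior Beta(2, 8/3)
obs 2: x=1 → posterior Beta(3, 8/3)
obs 3: x=1 → posterior Beta(4, 8/3)

3/5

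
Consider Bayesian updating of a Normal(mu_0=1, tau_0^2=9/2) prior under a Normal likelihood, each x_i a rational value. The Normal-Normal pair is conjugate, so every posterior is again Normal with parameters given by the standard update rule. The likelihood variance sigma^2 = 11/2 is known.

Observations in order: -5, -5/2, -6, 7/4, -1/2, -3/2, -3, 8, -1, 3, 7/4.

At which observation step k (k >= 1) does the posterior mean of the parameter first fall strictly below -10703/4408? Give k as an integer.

k = 3

obs 1: x=-5 → posterior Normal(-17/10, 99/40)
obs 2: x=-5/2 → posterior Normal(-113/58, 99/58)
obs 3: x=-6 → posterior Normal(-221/76, 99/76)
obs 4: x=7/4 → posterior Normal(-379/188, 99/94)
obs 5: x=-1/2 → posterior Normal(-397/224, 99/112)
obs 6: x=-3/2 → posterior Normal(-451/260, 99/130)
obs 7: x=-3 → posterior Normal(-559/296, 99/148)
obs 8: x=8 → posterior Normal(-271/332, 99/166)
obs 9: x=-1 → posterior Normal(-307/368, 99/184)
obs 10: x=3 → posterior Normal(-199/404, 99/202)
obs 11: x=7/4 → posterior Normal(-17/55, 9/20)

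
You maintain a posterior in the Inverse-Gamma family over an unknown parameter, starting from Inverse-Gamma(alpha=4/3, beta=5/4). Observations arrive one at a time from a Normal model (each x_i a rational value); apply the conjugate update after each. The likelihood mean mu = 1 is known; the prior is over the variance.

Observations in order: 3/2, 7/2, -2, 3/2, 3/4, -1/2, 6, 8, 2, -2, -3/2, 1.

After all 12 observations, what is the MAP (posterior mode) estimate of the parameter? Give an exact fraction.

obs 1: x=3/2 → posterior Inverse-Gamma(11/6, 11/8)
obs 2: x=7/2 → posterior Inverse-Gamma(7/3, 9/2)
obs 3: x=-2 → posterior Inverse-Gamma(17/6, 9)
obs 4: x=3/2 → posterior Inverse-Gamma(10/3, 73/8)
obs 5: x=3/4 → posterior Inverse-Gamma(23/6, 293/32)
obs 6: x=-1/2 → posterior Inverse-Gamma(13/3, 329/32)
obs 7: x=6 → posterior Inverse-Gamma(29/6, 729/32)
obs 8: x=8 → posterior Inverse-Gamma(16/3, 1513/32)
obs 9: x=2 → posterior Inverse-Gamma(35/6, 1529/32)
obs 10: x=-2 → posterior Inverse-Gamma(19/3, 1673/32)
obs 11: x=-3/2 → posterior Inverse-Gamma(41/6, 1773/32)
obs 12: x=1 → posterior Inverse-Gamma(22/3, 1773/32)

5319/800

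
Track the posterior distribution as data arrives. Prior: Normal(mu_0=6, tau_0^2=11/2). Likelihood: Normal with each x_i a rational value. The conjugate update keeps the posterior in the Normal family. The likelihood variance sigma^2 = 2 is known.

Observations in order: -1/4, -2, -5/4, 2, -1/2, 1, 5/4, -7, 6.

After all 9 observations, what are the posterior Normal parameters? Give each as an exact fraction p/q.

mu_0=63/412, tau_0^2=22/103

obs 1: x=-1/4 → posterior Normal(17/12, 22/15)
obs 2: x=-2 → posterior Normal(-3/104, 11/13)
obs 3: x=-5/4 → posterior Normal(-29/74, 22/37)
obs 4: x=2 → posterior Normal(5/32, 11/24)
obs 5: x=-1/2 → posterior Normal(2/59, 22/59)
obs 6: x=1 → posterior Normal(13/70, 11/35)
obs 7: x=5/4 → posterior Normal(107/324, 22/81)
obs 8: x=-7 → posterior Normal(-201/368, 11/46)
obs 9: x=6 → posterior Normal(63/412, 22/103)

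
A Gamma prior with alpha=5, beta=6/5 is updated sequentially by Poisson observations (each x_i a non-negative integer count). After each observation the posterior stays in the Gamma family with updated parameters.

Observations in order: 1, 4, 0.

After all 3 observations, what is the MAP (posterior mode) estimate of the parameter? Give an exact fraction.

obs 1: x=1 → posterior Gamma(6, 11/5)
obs 2: x=4 → posterior Gamma(10, 16/5)
obs 3: x=0 → posterior Gamma(10, 21/5)

15/7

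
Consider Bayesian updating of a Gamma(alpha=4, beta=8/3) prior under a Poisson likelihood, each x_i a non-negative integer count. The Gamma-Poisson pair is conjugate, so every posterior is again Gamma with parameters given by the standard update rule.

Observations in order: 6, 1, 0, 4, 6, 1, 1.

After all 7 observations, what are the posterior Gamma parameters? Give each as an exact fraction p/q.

alpha=23, beta=29/3

obs 1: x=6 → posterior Gamma(10, 11/3)
obs 2: x=1 → posterior Gamma(11, 14/3)
obs 3: x=0 → posterior Gamma(11, 17/3)
obs 4: x=4 → posterior Gamma(15, 20/3)
obs 5: x=6 → posterior Gamma(21, 23/3)
obs 6: x=1 → posterior Gamma(22, 26/3)
obs 7: x=1 → posterior Gamma(23, 29/3)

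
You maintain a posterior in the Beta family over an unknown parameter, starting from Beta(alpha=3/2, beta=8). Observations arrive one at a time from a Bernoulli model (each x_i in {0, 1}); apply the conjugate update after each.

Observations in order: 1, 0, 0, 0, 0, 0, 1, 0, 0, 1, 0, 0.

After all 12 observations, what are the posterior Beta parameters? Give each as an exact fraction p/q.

alpha=9/2, beta=17

obs 1: x=1 → posterior Beta(5/2, 8)
obs 2: x=0 → posterior Beta(5/2, 9)
obs 3: x=0 → posterior Beta(5/2, 10)
obs 4: x=0 → posterior Beta(5/2, 11)
obs 5: x=0 → posterior Beta(5/2, 12)
obs 6: x=0 → posterior Beta(5/2, 13)
obs 7: x=1 → posterior Beta(7/2, 13)
obs 8: x=0 → posterior Beta(7/2, 14)
obs 9: x=0 → posterior Beta(7/2, 15)
obs 10: x=1 → posterior Beta(9/2, 15)
obs 11: x=0 → posterior Beta(9/2, 16)
obs 12: x=0 → posterior Beta(9/2, 17)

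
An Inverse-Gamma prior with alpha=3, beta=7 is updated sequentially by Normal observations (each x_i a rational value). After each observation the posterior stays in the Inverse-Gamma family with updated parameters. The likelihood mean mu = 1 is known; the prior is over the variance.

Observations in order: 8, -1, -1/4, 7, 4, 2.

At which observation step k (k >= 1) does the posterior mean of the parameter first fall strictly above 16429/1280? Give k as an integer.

obs 1: x=8 → posterior Inverse-Gamma(7/2, 63/2)
obs 2: x=-1 → posterior Inverse-Gamma(4, 67/2)
obs 3: x=-1/4 → posterior Inverse-Gamma(9/2, 1097/32)
obs 4: x=7 → posterior Inverse-Gamma(5, 1673/32)
obs 5: x=4 → posterior Inverse-Gamma(11/2, 1817/32)
obs 6: x=2 → posterior Inverse-Gamma(6, 1833/32)

k = 4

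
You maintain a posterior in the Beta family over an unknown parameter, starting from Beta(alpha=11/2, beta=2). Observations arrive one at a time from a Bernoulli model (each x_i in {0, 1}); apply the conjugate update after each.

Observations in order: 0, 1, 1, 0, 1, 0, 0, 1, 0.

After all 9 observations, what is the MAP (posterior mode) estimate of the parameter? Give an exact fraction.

17/29

obs 1: x=0 → posterior Beta(11/2, 3)
obs 2: x=1 → posterior Beta(13/2, 3)
obs 3: x=1 → posterior Beta(15/2, 3)
obs 4: x=0 → posterior Beta(15/2, 4)
obs 5: x=1 → posterior Beta(17/2, 4)
obs 6: x=0 → posterior Beta(17/2, 5)
obs 7: x=0 → posterior Beta(17/2, 6)
obs 8: x=1 → posterior Beta(19/2, 6)
obs 9: x=0 → posterior Beta(19/2, 7)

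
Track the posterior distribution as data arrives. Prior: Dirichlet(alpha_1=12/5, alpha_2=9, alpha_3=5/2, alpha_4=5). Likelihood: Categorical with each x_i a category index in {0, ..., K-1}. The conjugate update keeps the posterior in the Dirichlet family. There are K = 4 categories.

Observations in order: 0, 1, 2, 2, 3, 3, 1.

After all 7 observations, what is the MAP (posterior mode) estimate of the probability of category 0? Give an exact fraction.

obs 1: x=0 → posterior Dirichlet(17/5, 9, 5/2, 5)
obs 2: x=1 → posterior Dirichlet(17/5, 10, 5/2, 5)
obs 3: x=2 → posterior Dirichlet(17/5, 10, 7/2, 5)
obs 4: x=2 → posterior Dirichlet(17/5, 10, 9/2, 5)
obs 5: x=3 → posterior Dirichlet(17/5, 10, 9/2, 6)
obs 6: x=3 → posterior Dirichlet(17/5, 10, 9/2, 7)
obs 7: x=1 → posterior Dirichlet(17/5, 11, 9/2, 7)

8/73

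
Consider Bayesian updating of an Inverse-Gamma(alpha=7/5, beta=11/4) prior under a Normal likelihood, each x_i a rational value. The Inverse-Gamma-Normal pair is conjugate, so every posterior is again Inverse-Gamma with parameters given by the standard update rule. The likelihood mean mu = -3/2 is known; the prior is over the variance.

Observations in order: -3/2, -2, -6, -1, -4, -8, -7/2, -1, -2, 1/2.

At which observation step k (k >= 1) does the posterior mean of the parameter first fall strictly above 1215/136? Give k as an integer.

obs 1: x=-3/2 → posterior Inverse-Gamma(19/10, 11/4)
obs 2: x=-2 → posterior Inverse-Gamma(12/5, 23/8)
obs 3: x=-6 → posterior Inverse-Gamma(29/10, 13)
obs 4: x=-1 → posterior Inverse-Gamma(17/5, 105/8)
obs 5: x=-4 → posterior Inverse-Gamma(39/10, 65/4)
obs 6: x=-8 → posterior Inverse-Gamma(22/5, 299/8)
obs 7: x=-7/2 → posterior Inverse-Gamma(49/10, 315/8)
obs 8: x=-1 → posterior Inverse-Gamma(27/5, 79/2)
obs 9: x=-2 → posterior Inverse-Gamma(59/10, 317/8)
obs 10: x=1/2 → posterior Inverse-Gamma(32/5, 333/8)

k = 6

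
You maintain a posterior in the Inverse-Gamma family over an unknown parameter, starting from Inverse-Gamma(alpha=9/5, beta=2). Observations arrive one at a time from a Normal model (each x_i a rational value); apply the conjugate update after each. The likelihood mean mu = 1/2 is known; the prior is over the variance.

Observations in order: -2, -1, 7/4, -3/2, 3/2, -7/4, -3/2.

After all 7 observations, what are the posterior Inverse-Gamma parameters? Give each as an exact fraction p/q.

obs 1: x=-2 → posterior Inverse-Gamma(23/10, 41/8)
obs 2: x=-1 → posterior Inverse-Gamma(14/5, 25/4)
obs 3: x=7/4 → posterior Inverse-Gamma(33/10, 225/32)
obs 4: x=-3/2 → posterior Inverse-Gamma(19/5, 289/32)
obs 5: x=3/2 → posterior Inverse-Gamma(43/10, 305/32)
obs 6: x=-7/4 → posterior Inverse-Gamma(24/5, 193/16)
obs 7: x=-3/2 → posterior Inverse-Gamma(53/10, 225/16)

alpha=53/10, beta=225/16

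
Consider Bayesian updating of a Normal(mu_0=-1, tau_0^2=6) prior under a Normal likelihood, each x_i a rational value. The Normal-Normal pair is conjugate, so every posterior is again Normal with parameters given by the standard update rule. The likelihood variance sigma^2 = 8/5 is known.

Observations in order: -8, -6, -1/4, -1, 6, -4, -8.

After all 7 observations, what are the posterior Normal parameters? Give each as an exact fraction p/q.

mu_0=-1291/436, tau_0^2=24/109

obs 1: x=-8 → posterior Normal(-124/19, 24/19)
obs 2: x=-6 → posterior Normal(-107/17, 12/17)
obs 3: x=-1/4 → posterior Normal(-871/196, 24/49)
obs 4: x=-1 → posterior Normal(-931/256, 3/8)
obs 5: x=6 → posterior Normal(-571/316, 24/79)
obs 6: x=-4 → posterior Normal(-811/376, 12/47)
obs 7: x=-8 → posterior Normal(-1291/436, 24/109)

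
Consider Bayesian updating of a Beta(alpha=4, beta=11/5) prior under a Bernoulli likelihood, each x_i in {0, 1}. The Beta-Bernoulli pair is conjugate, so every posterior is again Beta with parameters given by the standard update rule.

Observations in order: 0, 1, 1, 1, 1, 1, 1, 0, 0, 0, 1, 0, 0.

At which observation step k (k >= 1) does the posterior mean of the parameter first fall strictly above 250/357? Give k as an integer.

k = 5

obs 1: x=0 → posterior Beta(4, 16/5)
obs 2: x=1 → posterior Beta(5, 16/5)
obs 3: x=1 → posterior Beta(6, 16/5)
obs 4: x=1 → posterior Beta(7, 16/5)
obs 5: x=1 → posterior Beta(8, 16/5)
obs 6: x=1 → posterior Beta(9, 16/5)
obs 7: x=1 → posterior Beta(10, 16/5)
obs 8: x=0 → posterior Beta(10, 21/5)
obs 9: x=0 → posterior Beta(10, 26/5)
obs 10: x=0 → posterior Beta(10, 31/5)
obs 11: x=1 → posterior Beta(11, 31/5)
obs 12: x=0 → posterior Beta(11, 36/5)
obs 13: x=0 → posterior Beta(11, 41/5)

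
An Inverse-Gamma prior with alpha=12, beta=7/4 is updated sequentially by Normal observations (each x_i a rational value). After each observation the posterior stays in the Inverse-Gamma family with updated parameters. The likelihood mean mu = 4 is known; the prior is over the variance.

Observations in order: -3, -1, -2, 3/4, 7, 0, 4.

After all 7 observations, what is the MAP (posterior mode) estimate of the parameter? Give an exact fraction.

obs 1: x=-3 → posterior Inverse-Gamma(25/2, 105/4)
obs 2: x=-1 → posterior Inverse-Gamma(13, 155/4)
obs 3: x=-2 → posterior Inverse-Gamma(27/2, 227/4)
obs 4: x=3/4 → posterior Inverse-Gamma(14, 1985/32)
obs 5: x=7 → posterior Inverse-Gamma(29/2, 2129/32)
obs 6: x=0 → posterior Inverse-Gamma(15, 2385/32)
obs 7: x=4 → posterior Inverse-Gamma(31/2, 2385/32)

795/176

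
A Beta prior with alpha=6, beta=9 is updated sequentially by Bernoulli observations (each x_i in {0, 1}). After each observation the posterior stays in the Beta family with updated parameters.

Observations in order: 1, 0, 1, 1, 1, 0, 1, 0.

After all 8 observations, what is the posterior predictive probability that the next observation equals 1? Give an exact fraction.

obs 1: x=1 → posterior Beta(7, 9)
obs 2: x=0 → posterior Beta(7, 10)
obs 3: x=1 → posterior Beta(8, 10)
obs 4: x=1 → posterior Beta(9, 10)
obs 5: x=1 → posterior Beta(10, 10)
obs 6: x=0 → posterior Beta(10, 11)
obs 7: x=1 → posterior Beta(11, 11)
obs 8: x=0 → posterior Beta(11, 12)

11/23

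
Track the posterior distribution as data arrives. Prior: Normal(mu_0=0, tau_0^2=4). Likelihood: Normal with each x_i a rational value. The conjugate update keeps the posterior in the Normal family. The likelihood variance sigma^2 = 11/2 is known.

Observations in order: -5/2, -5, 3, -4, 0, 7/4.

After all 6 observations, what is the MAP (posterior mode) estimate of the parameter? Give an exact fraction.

obs 1: x=-5/2 → posterior Normal(-20/19, 44/19)
obs 2: x=-5 → posterior Normal(-20/9, 44/27)
obs 3: x=3 → posterior Normal(-36/35, 44/35)
obs 4: x=-4 → posterior Normal(-68/43, 44/43)
obs 5: x=0 → posterior Normal(-4/3, 44/51)
obs 6: x=7/4 → posterior Normal(-54/59, 44/59)

-54/59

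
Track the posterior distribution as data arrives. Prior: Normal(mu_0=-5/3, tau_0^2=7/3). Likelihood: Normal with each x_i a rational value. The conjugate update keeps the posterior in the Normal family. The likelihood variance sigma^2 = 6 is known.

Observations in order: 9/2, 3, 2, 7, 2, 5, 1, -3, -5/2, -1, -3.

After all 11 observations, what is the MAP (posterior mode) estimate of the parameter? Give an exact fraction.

obs 1: x=9/2 → posterior Normal(3/50, 42/25)
obs 2: x=3 → posterior Normal(45/64, 21/16)
obs 3: x=2 → posterior Normal(73/78, 14/13)
obs 4: x=7 → posterior Normal(171/92, 21/23)
obs 5: x=2 → posterior Normal(199/106, 42/53)
obs 6: x=5 → posterior Normal(269/120, 7/10)
obs 7: x=1 → posterior Normal(283/134, 42/67)
obs 8: x=-3 → posterior Normal(241/148, 21/37)
obs 9: x=-5/2 → posterior Normal(103/81, 14/27)
obs 10: x=-1 → posterior Normal(12/11, 21/44)
obs 11: x=-3 → posterior Normal(15/19, 42/95)

15/19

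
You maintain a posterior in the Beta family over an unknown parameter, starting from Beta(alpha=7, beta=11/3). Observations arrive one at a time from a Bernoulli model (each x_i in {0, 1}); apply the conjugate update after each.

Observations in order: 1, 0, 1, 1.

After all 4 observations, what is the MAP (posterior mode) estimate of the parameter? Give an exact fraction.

27/38

obs 1: x=1 → posterior Beta(8, 11/3)
obs 2: x=0 → posterior Beta(8, 14/3)
obs 3: x=1 → posterior Beta(9, 14/3)
obs 4: x=1 → posterior Beta(10, 14/3)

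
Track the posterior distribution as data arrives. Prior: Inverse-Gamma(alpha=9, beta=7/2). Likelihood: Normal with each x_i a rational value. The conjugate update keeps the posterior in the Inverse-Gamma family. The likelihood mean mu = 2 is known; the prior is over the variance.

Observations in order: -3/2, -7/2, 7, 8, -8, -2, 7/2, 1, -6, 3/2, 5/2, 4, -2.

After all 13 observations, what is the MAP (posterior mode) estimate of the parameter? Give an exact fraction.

obs 1: x=-3/2 → posterior Inverse-Gamma(19/2, 77/8)
obs 2: x=-7/2 → posterior Inverse-Gamma(10, 99/4)
obs 3: x=7 → posterior Inverse-Gamma(21/2, 149/4)
obs 4: x=8 → posterior Inverse-Gamma(11, 221/4)
obs 5: x=-8 → posterior Inverse-Gamma(23/2, 421/4)
obs 6: x=-2 → posterior Inverse-Gamma(12, 453/4)
obs 7: x=7/2 → posterior Inverse-Gamma(25/2, 915/8)
obs 8: x=1 → posterior Inverse-Gamma(13, 919/8)
obs 9: x=-6 → posterior Inverse-Gamma(27/2, 1175/8)
obs 10: x=3/2 → posterior Inverse-Gamma(14, 147)
obs 11: x=5/2 → posterior Inverse-Gamma(29/2, 1177/8)
obs 12: x=4 → posterior Inverse-Gamma(15, 1193/8)
obs 13: x=-2 → posterior Inverse-Gamma(31/2, 1257/8)

419/44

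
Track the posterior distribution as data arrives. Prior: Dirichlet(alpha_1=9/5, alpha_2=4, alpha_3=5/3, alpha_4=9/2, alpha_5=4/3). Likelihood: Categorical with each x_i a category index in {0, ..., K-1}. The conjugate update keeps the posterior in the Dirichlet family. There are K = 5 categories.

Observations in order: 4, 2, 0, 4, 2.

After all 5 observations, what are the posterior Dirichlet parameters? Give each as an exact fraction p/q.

alpha_1=14/5, alpha_2=4, alpha_3=11/3, alpha_4=9/2, alpha_5=10/3

obs 1: x=4 → posterior Dirichlet(9/5, 4, 5/3, 9/2, 7/3)
obs 2: x=2 → posterior Dirichlet(9/5, 4, 8/3, 9/2, 7/3)
obs 3: x=0 → posterior Dirichlet(14/5, 4, 8/3, 9/2, 7/3)
obs 4: x=4 → posterior Dirichlet(14/5, 4, 8/3, 9/2, 10/3)
obs 5: x=2 → posterior Dirichlet(14/5, 4, 11/3, 9/2, 10/3)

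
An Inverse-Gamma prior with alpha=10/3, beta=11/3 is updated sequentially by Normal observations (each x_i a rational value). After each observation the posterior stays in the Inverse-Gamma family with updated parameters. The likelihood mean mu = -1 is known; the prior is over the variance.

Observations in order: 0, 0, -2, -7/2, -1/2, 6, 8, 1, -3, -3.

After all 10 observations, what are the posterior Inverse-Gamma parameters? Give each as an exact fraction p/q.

alpha=25/3, beta=953/12

obs 1: x=0 → posterior Inverse-Gamma(23/6, 25/6)
obs 2: x=0 → posterior Inverse-Gamma(13/3, 14/3)
obs 3: x=-2 → posterior Inverse-Gamma(29/6, 31/6)
obs 4: x=-7/2 → posterior Inverse-Gamma(16/3, 199/24)
obs 5: x=-1/2 → posterior Inverse-Gamma(35/6, 101/12)
obs 6: x=6 → posterior Inverse-Gamma(19/3, 395/12)
obs 7: x=8 → posterior Inverse-Gamma(41/6, 881/12)
obs 8: x=1 → posterior Inverse-Gamma(22/3, 905/12)
obs 9: x=-3 → posterior Inverse-Gamma(47/6, 929/12)
obs 10: x=-3 → posterior Inverse-Gamma(25/3, 953/12)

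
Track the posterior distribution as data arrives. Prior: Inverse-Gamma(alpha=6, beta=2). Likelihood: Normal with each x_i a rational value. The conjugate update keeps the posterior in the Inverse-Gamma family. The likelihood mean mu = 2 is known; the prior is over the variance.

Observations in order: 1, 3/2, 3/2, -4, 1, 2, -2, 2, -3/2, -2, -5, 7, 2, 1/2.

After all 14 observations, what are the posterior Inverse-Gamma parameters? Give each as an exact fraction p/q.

alpha=13, beta=163/2

obs 1: x=1 → posterior Inverse-Gamma(13/2, 5/2)
obs 2: x=3/2 → posterior Inverse-Gamma(7, 21/8)
obs 3: x=3/2 → posterior Inverse-Gamma(15/2, 11/4)
obs 4: x=-4 → posterior Inverse-Gamma(8, 83/4)
obs 5: x=1 → posterior Inverse-Gamma(17/2, 85/4)
obs 6: x=2 → posterior Inverse-Gamma(9, 85/4)
obs 7: x=-2 → posterior Inverse-Gamma(19/2, 117/4)
obs 8: x=2 → posterior Inverse-Gamma(10, 117/4)
obs 9: x=-3/2 → posterior Inverse-Gamma(21/2, 283/8)
obs 10: x=-2 → posterior Inverse-Gamma(11, 347/8)
obs 11: x=-5 → posterior Inverse-Gamma(23/2, 543/8)
obs 12: x=7 → posterior Inverse-Gamma(12, 643/8)
obs 13: x=2 → posterior Inverse-Gamma(25/2, 643/8)
obs 14: x=1/2 → posterior Inverse-Gamma(13, 163/2)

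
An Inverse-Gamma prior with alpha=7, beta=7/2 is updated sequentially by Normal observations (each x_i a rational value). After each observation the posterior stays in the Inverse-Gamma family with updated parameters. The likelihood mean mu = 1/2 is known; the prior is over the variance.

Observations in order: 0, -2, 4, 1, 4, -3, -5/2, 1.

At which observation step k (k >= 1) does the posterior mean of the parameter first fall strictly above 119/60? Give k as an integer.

k = 5

obs 1: x=0 → posterior Inverse-Gamma(15/2, 29/8)
obs 2: x=-2 → posterior Inverse-Gamma(8, 27/4)
obs 3: x=4 → posterior Inverse-Gamma(17/2, 103/8)
obs 4: x=1 → posterior Inverse-Gamma(9, 13)
obs 5: x=4 → posterior Inverse-Gamma(19/2, 153/8)
obs 6: x=-3 → posterior Inverse-Gamma(10, 101/4)
obs 7: x=-5/2 → posterior Inverse-Gamma(21/2, 119/4)
obs 8: x=1 → posterior Inverse-Gamma(11, 239/8)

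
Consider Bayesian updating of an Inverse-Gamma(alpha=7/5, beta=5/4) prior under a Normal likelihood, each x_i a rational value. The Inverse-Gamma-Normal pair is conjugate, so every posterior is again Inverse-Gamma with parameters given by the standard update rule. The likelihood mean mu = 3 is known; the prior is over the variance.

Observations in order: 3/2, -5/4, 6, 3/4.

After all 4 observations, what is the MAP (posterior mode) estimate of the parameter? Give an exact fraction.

1475/352

obs 1: x=3/2 → posterior Inverse-Gamma(19/10, 19/8)
obs 2: x=-5/4 → posterior Inverse-Gamma(12/5, 365/32)
obs 3: x=6 → posterior Inverse-Gamma(29/10, 509/32)
obs 4: x=3/4 → posterior Inverse-Gamma(17/5, 295/16)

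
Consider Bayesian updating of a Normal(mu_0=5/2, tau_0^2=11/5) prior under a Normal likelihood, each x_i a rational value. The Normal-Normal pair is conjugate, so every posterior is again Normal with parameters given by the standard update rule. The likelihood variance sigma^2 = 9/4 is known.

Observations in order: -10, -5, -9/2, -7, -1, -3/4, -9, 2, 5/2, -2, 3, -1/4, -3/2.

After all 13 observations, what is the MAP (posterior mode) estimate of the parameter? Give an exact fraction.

obs 1: x=-10 → posterior Normal(-655/178, 99/89)
obs 2: x=-5 → posterior Normal(-1095/266, 99/133)
obs 3: x=-9/2 → posterior Normal(-497/118, 33/59)
obs 4: x=-7 → posterior Normal(-2107/442, 99/221)
obs 5: x=-1 → posterior Normal(-439/106, 99/265)
obs 6: x=-3/4 → posterior Normal(-2261/618, 33/103)
obs 7: x=-9 → posterior Normal(-3053/706, 99/353)
obs 8: x=2 → posterior Normal(-2877/794, 99/397)
obs 9: x=5/2 → posterior Normal(-2657/882, 11/49)
obs 10: x=-2 → posterior Normal(-2833/970, 99/485)
obs 11: x=3 → posterior Normal(-2569/1058, 99/529)
obs 12: x=-1/4 → posterior Normal(-2591/1146, 33/191)
obs 13: x=-3/2 → posterior Normal(-2723/1234, 99/617)

-2723/1234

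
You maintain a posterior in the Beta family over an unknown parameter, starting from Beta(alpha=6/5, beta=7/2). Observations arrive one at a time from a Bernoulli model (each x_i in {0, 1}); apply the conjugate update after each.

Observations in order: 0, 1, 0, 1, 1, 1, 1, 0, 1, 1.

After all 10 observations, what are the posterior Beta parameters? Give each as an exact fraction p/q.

alpha=41/5, beta=13/2

obs 1: x=0 → posterior Beta(6/5, 9/2)
obs 2: x=1 → posterior Beta(11/5, 9/2)
obs 3: x=0 → posterior Beta(11/5, 11/2)
obs 4: x=1 → posterior Beta(16/5, 11/2)
obs 5: x=1 → posterior Beta(21/5, 11/2)
obs 6: x=1 → posterior Beta(26/5, 11/2)
obs 7: x=1 → posterior Beta(31/5, 11/2)
obs 8: x=0 → posterior Beta(31/5, 13/2)
obs 9: x=1 → posterior Beta(36/5, 13/2)
obs 10: x=1 → posterior Beta(41/5, 13/2)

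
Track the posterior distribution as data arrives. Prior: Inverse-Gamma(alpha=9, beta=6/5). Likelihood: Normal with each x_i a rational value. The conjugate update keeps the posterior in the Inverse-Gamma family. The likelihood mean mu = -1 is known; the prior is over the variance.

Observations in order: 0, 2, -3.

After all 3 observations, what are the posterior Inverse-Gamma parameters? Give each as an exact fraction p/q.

alpha=21/2, beta=41/5

obs 1: x=0 → posterior Inverse-Gamma(19/2, 17/10)
obs 2: x=2 → posterior Inverse-Gamma(10, 31/5)
obs 3: x=-3 → posterior Inverse-Gamma(21/2, 41/5)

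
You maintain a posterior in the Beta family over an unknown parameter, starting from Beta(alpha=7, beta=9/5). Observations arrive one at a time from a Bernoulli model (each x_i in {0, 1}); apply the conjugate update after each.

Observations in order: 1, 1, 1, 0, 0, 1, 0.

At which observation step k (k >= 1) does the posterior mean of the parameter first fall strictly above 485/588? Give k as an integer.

obs 1: x=1 → posterior Beta(8, 9/5)
obs 2: x=1 → posterior Beta(9, 9/5)
obs 3: x=1 → posterior Beta(10, 9/5)
obs 4: x=0 → posterior Beta(10, 14/5)
obs 5: x=0 → posterior Beta(10, 19/5)
obs 6: x=1 → posterior Beta(11, 19/5)
obs 7: x=0 → posterior Beta(11, 24/5)

k = 2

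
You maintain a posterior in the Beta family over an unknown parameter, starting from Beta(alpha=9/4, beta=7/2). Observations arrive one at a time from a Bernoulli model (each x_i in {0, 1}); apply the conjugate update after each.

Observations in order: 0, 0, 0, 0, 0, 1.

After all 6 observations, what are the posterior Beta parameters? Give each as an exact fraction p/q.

alpha=13/4, beta=17/2

obs 1: x=0 → posterior Beta(9/4, 9/2)
obs 2: x=0 → posterior Beta(9/4, 11/2)
obs 3: x=0 → posterior Beta(9/4, 13/2)
obs 4: x=0 → posterior Beta(9/4, 15/2)
obs 5: x=0 → posterior Beta(9/4, 17/2)
obs 6: x=1 → posterior Beta(13/4, 17/2)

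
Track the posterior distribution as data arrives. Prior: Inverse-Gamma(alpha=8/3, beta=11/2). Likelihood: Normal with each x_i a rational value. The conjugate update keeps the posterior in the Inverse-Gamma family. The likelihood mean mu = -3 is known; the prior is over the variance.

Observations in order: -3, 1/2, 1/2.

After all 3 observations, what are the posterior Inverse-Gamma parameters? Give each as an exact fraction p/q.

alpha=25/6, beta=71/4

obs 1: x=-3 → posterior Inverse-Gamma(19/6, 11/2)
obs 2: x=1/2 → posterior Inverse-Gamma(11/3, 93/8)
obs 3: x=1/2 → posterior Inverse-Gamma(25/6, 71/4)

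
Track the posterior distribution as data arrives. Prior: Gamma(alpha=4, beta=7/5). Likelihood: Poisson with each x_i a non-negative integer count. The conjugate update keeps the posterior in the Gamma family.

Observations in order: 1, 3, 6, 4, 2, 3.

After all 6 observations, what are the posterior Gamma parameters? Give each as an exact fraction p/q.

obs 1: x=1 → posterior Gamma(5, 12/5)
obs 2: x=3 → posterior Gamma(8, 17/5)
obs 3: x=6 → posterior Gamma(14, 22/5)
obs 4: x=4 → posterior Gamma(18, 27/5)
obs 5: x=2 → posterior Gamma(20, 32/5)
obs 6: x=3 → posterior Gamma(23, 37/5)

alpha=23, beta=37/5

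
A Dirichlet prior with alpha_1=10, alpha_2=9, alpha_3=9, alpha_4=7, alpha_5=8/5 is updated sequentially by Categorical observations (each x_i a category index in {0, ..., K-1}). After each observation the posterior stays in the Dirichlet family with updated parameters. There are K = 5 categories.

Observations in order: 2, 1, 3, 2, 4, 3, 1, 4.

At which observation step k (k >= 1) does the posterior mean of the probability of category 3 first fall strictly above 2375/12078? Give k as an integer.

obs 1: x=2 → posterior Dirichlet(10, 9, 10, 7, 8/5)
obs 2: x=1 → posterior Dirichlet(10, 10, 10, 7, 8/5)
obs 3: x=3 → posterior Dirichlet(10, 10, 10, 8, 8/5)
obs 4: x=2 → posterior Dirichlet(10, 10, 11, 8, 8/5)
obs 5: x=4 → posterior Dirichlet(10, 10, 11, 8, 13/5)
obs 6: x=3 → posterior Dirichlet(10, 10, 11, 9, 13/5)
obs 7: x=1 → posterior Dirichlet(10, 11, 11, 9, 13/5)
obs 8: x=4 → posterior Dirichlet(10, 11, 11, 9, 18/5)

k = 3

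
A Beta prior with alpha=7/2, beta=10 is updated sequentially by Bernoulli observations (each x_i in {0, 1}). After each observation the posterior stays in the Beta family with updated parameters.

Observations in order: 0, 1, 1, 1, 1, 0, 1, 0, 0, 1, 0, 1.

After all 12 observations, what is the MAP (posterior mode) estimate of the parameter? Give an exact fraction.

19/47

obs 1: x=0 → posterior Beta(7/2, 11)
obs 2: x=1 → posterior Beta(9/2, 11)
obs 3: x=1 → posterior Beta(11/2, 11)
obs 4: x=1 → posterior Beta(13/2, 11)
obs 5: x=1 → posterior Beta(15/2, 11)
obs 6: x=0 → posterior Beta(15/2, 12)
obs 7: x=1 → posterior Beta(17/2, 12)
obs 8: x=0 → posterior Beta(17/2, 13)
obs 9: x=0 → posterior Beta(17/2, 14)
obs 10: x=1 → posterior Beta(19/2, 14)
obs 11: x=0 → posterior Beta(19/2, 15)
obs 12: x=1 → posterior Beta(21/2, 15)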